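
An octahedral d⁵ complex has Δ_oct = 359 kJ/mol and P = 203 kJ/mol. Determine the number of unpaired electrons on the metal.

1

With Δ_oct > P the complex is low-spin.
That gives t2g^5 e_g^0.
Unpaired electrons: 1.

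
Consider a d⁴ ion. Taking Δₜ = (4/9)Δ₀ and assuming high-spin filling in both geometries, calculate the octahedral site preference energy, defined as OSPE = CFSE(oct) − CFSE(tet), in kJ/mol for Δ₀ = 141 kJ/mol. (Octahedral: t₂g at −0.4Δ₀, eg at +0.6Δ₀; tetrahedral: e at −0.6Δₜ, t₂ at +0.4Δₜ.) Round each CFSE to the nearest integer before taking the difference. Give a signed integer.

Octahedral (high-spin): t₂g³ eg¹, CFSE = 3(−0.4) + 1(+0.6) = -0.6Δ₀ = -0.6 × 141 = -85 kJ/mol.
Tetrahedral: e² t₂², CFSE = 2(−0.6) + 2(+0.4) = -0.4Δₜ = -0.4 × (4/9) × 141 = -25 kJ/mol.
OSPE = -85 − (-25) = -60 kJ/mol.

-60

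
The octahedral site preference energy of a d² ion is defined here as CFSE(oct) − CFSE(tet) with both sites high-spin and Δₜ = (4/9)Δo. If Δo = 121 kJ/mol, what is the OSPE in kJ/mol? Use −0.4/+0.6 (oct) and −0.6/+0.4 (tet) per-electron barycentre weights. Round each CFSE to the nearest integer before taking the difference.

-32

Octahedral high-spin t2g^2 e_g^0: CFSE = -0.8 × 121 = -97 kJ/mol.
Tetrahedral: e^2 t2^0, CFSE = 2(−0.6) + 0(+0.4) = -1.2Δₜ = -1.2 × (4/9) × 121 = -65 kJ/mol.
Subtracting, OSPE = -97 − (-65) = -32 kJ/mol.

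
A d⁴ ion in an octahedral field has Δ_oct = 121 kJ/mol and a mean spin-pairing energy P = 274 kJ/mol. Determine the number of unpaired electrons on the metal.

Here Δ_oct < P (121 < 274), so the high-spin state is favoured.
Configuration: t₂g³ eg¹.
Unpaired electrons: 4.

4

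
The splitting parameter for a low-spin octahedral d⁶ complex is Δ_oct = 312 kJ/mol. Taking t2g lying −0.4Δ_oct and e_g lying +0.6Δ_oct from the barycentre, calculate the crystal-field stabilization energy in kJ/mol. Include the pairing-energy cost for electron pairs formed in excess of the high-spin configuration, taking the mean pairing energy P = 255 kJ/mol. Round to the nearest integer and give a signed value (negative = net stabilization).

Electron filling gives t2g^6 e_g^0.
CFSE(orbital) = 6×(-0.4Δ_oct) + 0×(0.6Δ_oct) = -2.4Δ_oct; with Δ_oct = 312 kJ/mol that is -749 kJ/mol.
Relative to high-spin t2g^4 e_g^2 (1 paired), the low-spin configuration has 2 additional pairs, contributing +2 × 255 = +510 kJ/mol.
Combining: -749 + 510 = -239 kJ/mol.

-239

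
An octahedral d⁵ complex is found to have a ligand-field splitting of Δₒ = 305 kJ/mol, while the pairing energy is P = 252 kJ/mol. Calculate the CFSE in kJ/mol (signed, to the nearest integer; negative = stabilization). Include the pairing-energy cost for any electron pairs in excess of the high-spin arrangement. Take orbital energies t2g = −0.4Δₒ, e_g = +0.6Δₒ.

With Δₒ > P the complex is low-spin.
Filling d⁵ accordingly: t2g^5 e_g^0.
Orbital CFSE = -2.0Δₒ = -2.0 × 305 = -610 kJ/mol.
Excess pairs vs high-spin: 2 − 0 = 2; pairing cost = +504 kJ/mol.
Net CFSE = -610 + 504 = -106 kJ/mol.

-106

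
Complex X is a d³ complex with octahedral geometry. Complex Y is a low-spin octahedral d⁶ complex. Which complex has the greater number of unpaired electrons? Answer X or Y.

X: t2g^3 e_g^0 → 3 unpaired.
Y: t2g^6 e_g^0 → 0 unpaired.
So X has more unpaired electrons.

X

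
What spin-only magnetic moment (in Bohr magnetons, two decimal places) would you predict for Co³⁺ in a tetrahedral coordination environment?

Co³⁺: group 9, so d-count = 9 − 3 = 6.
Tetrahedral fields are weak (Δₜ ≈ 4/9 Δₒ), so electrons fill high-spin.
Configuration: e^3 t2^3 → 4 unpaired electrons.
μ(spin-only) = √[4(4+2)] = √24 ≈ 4.90 Bohr magnetons.

4.90 Bohr magnetons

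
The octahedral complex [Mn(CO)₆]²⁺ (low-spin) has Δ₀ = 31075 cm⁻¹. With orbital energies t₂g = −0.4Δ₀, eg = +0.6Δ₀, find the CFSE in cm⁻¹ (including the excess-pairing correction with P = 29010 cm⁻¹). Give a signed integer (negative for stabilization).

CO is neutral, so the +2 overall charge sits on Mn: oxidation state +2.
Mn is in group 7, so Mn²⁺ is d⁵ (7 − 2 = 5).
Electron filling gives t₂g⁵ eg⁰.
The orbital stabilization is -2.0Δ₀ = -2.0 × 31075 = -62150 cm⁻¹.
High-spin d⁵ would be t₂g³ eg² with 0 pairs; low-spin has 2, so 2 excess pairs cost +2P = +58020 cm⁻¹.
Overall CFSE = -62150 + 58020 = -4130 cm⁻¹.

-4130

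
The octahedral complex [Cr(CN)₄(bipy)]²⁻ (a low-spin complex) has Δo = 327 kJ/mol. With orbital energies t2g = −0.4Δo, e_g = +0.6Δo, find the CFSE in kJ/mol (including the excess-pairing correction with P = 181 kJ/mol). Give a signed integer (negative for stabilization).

Ligand charges: 4×(-1) from CN⁻ and 1×(+0) from bipy sum to -4; with overall charge -2, Cr is +2.
Cr sits in group 6; removing 2 electrons leaves Cr²⁺ with 6 − 2 = 4 d electrons.
Electron filling gives t2g^4 e_g^0.
The orbital stabilization is -1.6Δo = -1.6 × 327 = -523 kJ/mol.
High-spin d⁴ would be t2g^3 e_g^1 with 0 pairs; low-spin has 1, so 1 excess pair costs +1P = +181 kJ/mol.
Overall CFSE = -523 + 181 = -342 kJ/mol.

-342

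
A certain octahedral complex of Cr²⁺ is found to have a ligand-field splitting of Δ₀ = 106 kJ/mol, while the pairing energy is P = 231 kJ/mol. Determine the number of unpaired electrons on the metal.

4

Group 6 minus oxidation state +2 gives a d⁴ configuration for Cr²⁺.
Since Δ₀ = 106 kJ/mol < P = 231 kJ/mol, the complex adopts the high-spin configuration.
Filling d⁴ accordingly: t₂g³ eg¹.
Unpaired electrons: 4.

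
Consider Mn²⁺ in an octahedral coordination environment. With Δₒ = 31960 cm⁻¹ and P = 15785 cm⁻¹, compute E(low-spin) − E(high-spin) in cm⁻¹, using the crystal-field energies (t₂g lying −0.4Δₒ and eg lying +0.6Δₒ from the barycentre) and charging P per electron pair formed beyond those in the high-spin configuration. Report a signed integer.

-32350

Group 7 minus oxidation state +2 gives a d⁵ configuration for Mn²⁺.
High-spin d⁵ fills as t₂g³ eg² with CFSE 3(−0.4) + 2(+0.6) = 0.0Δₒ = 0 cm⁻¹.
For low-spin the configuration is t₂g⁵ eg⁰: orbital energy -2.0 × 31960 = -63920 cm⁻¹, and 2 additional pairs relative to high-spin add 31570 cm⁻¹, giving -32350 cm⁻¹.
Thus E(LS) − E(HS) = -32350 cm⁻¹.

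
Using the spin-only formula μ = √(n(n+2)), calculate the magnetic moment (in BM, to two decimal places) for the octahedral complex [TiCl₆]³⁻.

Each Cl⁻ contributes -1; 6 × (-1) = -6. With overall charge -3, Ti is in the +3 oxidation state.
Ti is in group 4, so Ti³⁺ is d¹ (4 − 3 = 1).
For octahedral d¹ the high- and low-spin configurations coincide.
Configuration: t2g^1 e_g^0 → 1 unpaired electron.
μ(spin-only) = √[1(1+2)] = √3 ≈ 1.73 BM.

1.73 BM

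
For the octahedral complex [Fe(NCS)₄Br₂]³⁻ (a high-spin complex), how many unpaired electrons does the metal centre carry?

Ligand charges: 4×(-1) from NCS⁻ and 2×(-1) from Br⁻ sum to -6; with overall charge -3, Fe is +3.
Fe is in group 8, so Fe³⁺ is d⁵ (8 − 3 = 5).
Configuration: t2g^3 e_g^2, giving 5 unpaired electrons.

5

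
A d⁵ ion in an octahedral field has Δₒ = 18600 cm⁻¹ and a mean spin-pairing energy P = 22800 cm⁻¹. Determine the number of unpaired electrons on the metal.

5

With Δₒ < P the complex is high-spin.
That gives t2g^3 e_g^2.
Unpaired electrons: 5.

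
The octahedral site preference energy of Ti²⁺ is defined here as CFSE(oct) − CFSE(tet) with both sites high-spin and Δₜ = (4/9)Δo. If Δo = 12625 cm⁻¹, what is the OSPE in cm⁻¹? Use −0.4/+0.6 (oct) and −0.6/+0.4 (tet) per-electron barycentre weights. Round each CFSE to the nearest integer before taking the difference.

Ti sits in group 4; removing 2 electrons leaves Ti²⁺ with 4 − 2 = 2 d electrons.
In an octahedral site d² (HS) is t₂g² eg⁰, giving CFSE(oct) = -0.8Δo = -10100 cm⁻¹.
In a tetrahedral site the filling is e² t₂⁰: CFSE(tet) = -1.2Δₜ = -1.2 × (4/9)(12625) = -6733 cm⁻¹.
Subtracting, OSPE = -10100 − (-6733) = -3367 cm⁻¹.

-3367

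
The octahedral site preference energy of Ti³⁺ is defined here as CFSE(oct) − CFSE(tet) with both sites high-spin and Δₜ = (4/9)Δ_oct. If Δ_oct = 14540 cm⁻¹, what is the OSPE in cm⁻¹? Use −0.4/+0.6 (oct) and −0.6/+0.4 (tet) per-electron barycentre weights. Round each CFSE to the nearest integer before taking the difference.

Ti sits in group 4; removing 3 electrons leaves Ti³⁺ with 4 − 3 = 1 d electrons.
In an octahedral site d¹ (HS) is t2g^1 e_g^0, giving CFSE(oct) = -0.4Δ_oct = -5816 cm⁻¹.
In a tetrahedral site the filling is e^1 t2^0: CFSE(tet) = -0.6Δₜ = -0.6 × (4/9)(14540) = -3877 cm⁻¹.
OSPE = -5816 − (-3877) = -1939 cm⁻¹.

-1939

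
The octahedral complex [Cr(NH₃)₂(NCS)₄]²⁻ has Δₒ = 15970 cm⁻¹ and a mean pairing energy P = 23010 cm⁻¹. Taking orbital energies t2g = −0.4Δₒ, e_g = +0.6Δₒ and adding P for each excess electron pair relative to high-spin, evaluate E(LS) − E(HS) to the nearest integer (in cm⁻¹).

7040

Ligand charges: 2×(+0) from NH₃ and 4×(-1) from NCS⁻ sum to -4; with overall charge -2, Cr is +2.
Cr sits in group 6; removing 2 electrons leaves Cr²⁺ with 6 − 2 = 4 d electrons.
High-spin: t2g^3 e_g^1, CFSE = -0.6Δₒ = -9582 cm⁻¹.
For low-spin the configuration is t2g^4 e_g^0: orbital energy -1.6 × 15970 = -25552 cm⁻¹, and 1 additional pair relative to high-spin adds 23010 cm⁻¹, giving -2542 cm⁻¹.
Thus E(LS) − E(HS) = 7040 cm⁻¹.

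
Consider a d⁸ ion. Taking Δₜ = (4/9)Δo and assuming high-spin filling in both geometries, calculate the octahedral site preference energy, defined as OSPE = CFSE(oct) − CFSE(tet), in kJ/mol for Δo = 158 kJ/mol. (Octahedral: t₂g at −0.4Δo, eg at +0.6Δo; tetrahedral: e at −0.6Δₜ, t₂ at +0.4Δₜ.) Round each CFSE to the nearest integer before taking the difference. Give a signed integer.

Octahedral high-spin t₂g⁶ eg²: CFSE = -1.2 × 158 = -190 kJ/mol.
In a tetrahedral site the filling is e⁴ t₂⁴: CFSE(tet) = -0.8Δₜ = -0.8 × (4/9)(158) = -56 kJ/mol.
OSPE = CFSE(oct) − CFSE(tet) = -190 − (-56) = -134 kJ/mol.

-134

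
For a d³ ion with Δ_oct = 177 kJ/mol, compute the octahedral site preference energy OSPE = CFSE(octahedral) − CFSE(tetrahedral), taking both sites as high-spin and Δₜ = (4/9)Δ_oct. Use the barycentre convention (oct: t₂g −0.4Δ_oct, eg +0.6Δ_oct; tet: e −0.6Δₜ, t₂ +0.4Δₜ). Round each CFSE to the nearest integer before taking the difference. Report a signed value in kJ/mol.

-149

Octahedral (high-spin): t₂g³ eg⁰, CFSE = 3(−0.4) + 0(+0.6) = -1.2Δ_oct = -1.2 × 177 = -212 kJ/mol.
In a tetrahedral site the filling is e² t₂¹: CFSE(tet) = -0.8Δₜ = -0.8 × (4/9)(177) = -63 kJ/mol.
OSPE = CFSE(oct) − CFSE(tet) = -212 − (-63) = -149 kJ/mol.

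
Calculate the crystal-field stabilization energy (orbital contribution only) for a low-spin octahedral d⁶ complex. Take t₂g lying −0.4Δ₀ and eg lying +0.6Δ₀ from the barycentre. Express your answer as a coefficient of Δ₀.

-2.4 Δ₀

Configuration: t₂g⁶ eg⁰.
CFSE = 6(-0.4Δ₀) + 0(0.6Δ₀) = -2.4Δ₀ + 0.0Δ₀ = -2.4Δ₀.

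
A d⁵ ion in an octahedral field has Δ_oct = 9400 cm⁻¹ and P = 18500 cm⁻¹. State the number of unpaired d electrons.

5

Δ_oct < P, so pairing is avoided: the ground state is high-spin.
Filling d⁵ accordingly: t₂g³ eg².
Unpaired electrons: 5.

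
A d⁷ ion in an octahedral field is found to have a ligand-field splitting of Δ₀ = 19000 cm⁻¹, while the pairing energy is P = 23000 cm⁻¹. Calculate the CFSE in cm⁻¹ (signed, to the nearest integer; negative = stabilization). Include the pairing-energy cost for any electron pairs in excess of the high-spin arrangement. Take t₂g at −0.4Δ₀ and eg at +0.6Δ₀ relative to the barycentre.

Since Δ₀ = 19000 cm⁻¹ < P = 23000 cm⁻¹, the complex adopts the high-spin configuration.
Configuration: t₂g⁵ eg².
Orbital CFSE = -0.8Δ₀ = -0.8 × 19000 = -15200 cm⁻¹.
High-spin has no excess pairs, so no pairing correction applies.

-15200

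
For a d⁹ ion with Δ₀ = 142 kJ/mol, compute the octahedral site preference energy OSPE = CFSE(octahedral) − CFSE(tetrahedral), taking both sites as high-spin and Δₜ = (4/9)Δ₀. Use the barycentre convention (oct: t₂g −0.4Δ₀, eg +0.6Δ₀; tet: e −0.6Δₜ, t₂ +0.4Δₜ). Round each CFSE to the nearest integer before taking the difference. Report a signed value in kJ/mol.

In an octahedral site d⁹ (HS) is t₂g⁶ eg³, giving CFSE(oct) = -0.6Δ₀ = -85 kJ/mol.
In a tetrahedral site the filling is e⁴ t₂⁵: CFSE(tet) = -0.4Δₜ = -0.4 × (4/9)(142) = -25 kJ/mol.
OSPE = -85 − (-25) = -60 kJ/mol.

-60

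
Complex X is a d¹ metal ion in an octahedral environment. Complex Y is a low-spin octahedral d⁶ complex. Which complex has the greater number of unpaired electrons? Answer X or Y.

X

X: t2g^1 e_g^0 → 1 unpaired.
Y: t₂g⁶ eg⁰ → 0 unpaired.
So X has more unpaired electrons.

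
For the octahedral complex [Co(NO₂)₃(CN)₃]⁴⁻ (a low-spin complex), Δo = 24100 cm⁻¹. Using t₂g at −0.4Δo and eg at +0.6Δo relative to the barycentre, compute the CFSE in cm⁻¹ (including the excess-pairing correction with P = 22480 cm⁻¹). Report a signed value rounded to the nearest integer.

Ligand charges: 3×(-1) from NO₂⁻ and 3×(-1) from CN⁻ sum to -6; with overall charge -4, Co is +2.
Co sits in group 9; removing 2 electrons leaves Co²⁺ with 9 − 2 = 7 d electrons.
Configuration: t₂g⁶ eg¹.
CFSE(orbital) = 6×(-0.4Δo) + 1×(0.6Δo) = -1.8Δo; with Δo = 24100 cm⁻¹ that is -43380 cm⁻¹.
Relative to high-spin t₂g⁵ eg² (2 paired), the low-spin configuration has 1 additional pair, contributing +1 × 22480 = +22480 cm⁻¹.
Net CFSE = -43380 + 22480 = -20900 cm⁻¹.

-20900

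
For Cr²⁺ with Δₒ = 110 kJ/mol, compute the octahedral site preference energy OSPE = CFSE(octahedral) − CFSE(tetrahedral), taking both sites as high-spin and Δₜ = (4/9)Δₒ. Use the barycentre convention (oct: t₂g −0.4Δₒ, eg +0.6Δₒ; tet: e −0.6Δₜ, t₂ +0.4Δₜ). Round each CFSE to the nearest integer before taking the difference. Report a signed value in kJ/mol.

Cr is in group 6, so Cr²⁺ is d⁴ (6 − 2 = 4).
In an octahedral site d⁴ (HS) is t₂g³ eg¹, giving CFSE(oct) = -0.6Δₒ = -66 kJ/mol.
Tetrahedral: e² t₂², CFSE = 2(−0.6) + 2(+0.4) = -0.4Δₜ = -0.4 × (4/9) × 110 = -20 kJ/mol.
OSPE = CFSE(oct) − CFSE(tet) = -66 − (-20) = -46 kJ/mol.

-46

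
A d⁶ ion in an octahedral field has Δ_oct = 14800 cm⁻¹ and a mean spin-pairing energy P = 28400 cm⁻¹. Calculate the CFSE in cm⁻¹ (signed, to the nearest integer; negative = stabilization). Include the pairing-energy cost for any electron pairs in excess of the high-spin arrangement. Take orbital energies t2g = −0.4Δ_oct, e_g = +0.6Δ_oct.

Δ_oct < P, so pairing is avoided: the ground state is high-spin.
That gives t2g^4 e_g^2.
Orbital CFSE = -0.4Δ_oct = -0.4 × 14800 = -5920 cm⁻¹.
High-spin has no excess pairs, so no pairing correction applies.

-5920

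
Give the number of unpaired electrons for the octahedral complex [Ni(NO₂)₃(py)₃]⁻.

Ligand charges: 3×(-1) from NO₂⁻ and 3×(+0) from py sum to -3; with overall charge -1, Ni is +2.
Group 10 minus oxidation state +2 gives a d⁸ configuration for Ni²⁺.
Configuration: t₂g⁶ eg², giving 2 unpaired electrons.

2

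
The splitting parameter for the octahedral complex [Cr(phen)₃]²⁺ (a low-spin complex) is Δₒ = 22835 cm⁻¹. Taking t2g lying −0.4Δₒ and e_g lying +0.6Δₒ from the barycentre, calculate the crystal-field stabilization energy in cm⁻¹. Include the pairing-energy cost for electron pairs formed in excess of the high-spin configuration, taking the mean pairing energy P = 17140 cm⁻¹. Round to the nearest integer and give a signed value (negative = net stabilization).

phen is neutral, so the +2 overall charge sits on Cr: oxidation state +2.
Cr sits in group 6; removing 2 electrons leaves Cr²⁺ with 6 − 2 = 4 d electrons.
Configuration: t2g^4 e_g^0.
CFSE(orbital) = 4×(-0.4Δₒ) + 0×(0.6Δₒ) = -1.6Δₒ; with Δₒ = 22835 cm⁻¹ that is -36536 cm⁻¹.
Pairing penalty: 1 pair vs 0 in the high-spin reference → 1 extra × P = 17140 cm⁻¹.
Combining: -36536 + 17140 = -19396 cm⁻¹.

-19396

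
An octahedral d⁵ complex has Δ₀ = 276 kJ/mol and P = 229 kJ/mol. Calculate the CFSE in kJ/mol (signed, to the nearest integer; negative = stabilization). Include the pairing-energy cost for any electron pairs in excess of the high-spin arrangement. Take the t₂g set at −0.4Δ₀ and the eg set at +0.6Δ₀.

-94

Δ₀ > P, so pairing is preferred: the ground state is low-spin.
Filling d⁵ accordingly: t₂g⁵ eg⁰.
Orbital CFSE = -2.0Δ₀ = -2.0 × 276 = -552 kJ/mol.
Excess pairs vs high-spin: 2 − 0 = 2; pairing cost = +458 kJ/mol.
Net CFSE = -552 + 458 = -94 kJ/mol.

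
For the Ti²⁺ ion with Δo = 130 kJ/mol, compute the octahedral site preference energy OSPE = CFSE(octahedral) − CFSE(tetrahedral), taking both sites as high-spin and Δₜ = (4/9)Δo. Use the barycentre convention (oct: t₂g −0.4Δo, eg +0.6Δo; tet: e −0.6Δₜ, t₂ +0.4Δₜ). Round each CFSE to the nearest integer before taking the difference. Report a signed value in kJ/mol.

Group 4 minus oxidation state +2 gives a d² configuration for Ti²⁺.
In an octahedral site d² (HS) is t₂g² eg⁰, giving CFSE(oct) = -0.8Δo = -104 kJ/mol.
In a tetrahedral site the filling is e² t₂⁰: CFSE(tet) = -1.2Δₜ = -1.2 × (4/9)(130) = -69 kJ/mol.
Subtracting, OSPE = -104 − (-69) = -35 kJ/mol.

-35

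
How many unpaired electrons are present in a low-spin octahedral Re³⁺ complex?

Re is in group 7, so Re³⁺ is d⁴ (7 − 3 = 4).
Configuration: t₂g⁴ eg⁰, giving 2 unpaired electrons.

2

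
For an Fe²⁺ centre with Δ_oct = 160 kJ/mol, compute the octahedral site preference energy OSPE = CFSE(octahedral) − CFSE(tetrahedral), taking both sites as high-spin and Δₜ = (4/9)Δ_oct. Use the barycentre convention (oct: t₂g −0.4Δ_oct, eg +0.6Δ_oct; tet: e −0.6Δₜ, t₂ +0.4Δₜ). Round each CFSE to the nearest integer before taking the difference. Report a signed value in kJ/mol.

Fe²⁺: group 8, so d-count = 8 − 2 = 6.
Octahedral high-spin t₂g⁴ eg²: CFSE = -0.4 × 160 = -64 kJ/mol.
Tetrahedral e³ t₂³ gives -0.6Δₜ = -0.6 × (4/9) × 160 = -43 kJ/mol.
OSPE = CFSE(oct) − CFSE(tet) = -64 − (-43) = -21 kJ/mol.

-21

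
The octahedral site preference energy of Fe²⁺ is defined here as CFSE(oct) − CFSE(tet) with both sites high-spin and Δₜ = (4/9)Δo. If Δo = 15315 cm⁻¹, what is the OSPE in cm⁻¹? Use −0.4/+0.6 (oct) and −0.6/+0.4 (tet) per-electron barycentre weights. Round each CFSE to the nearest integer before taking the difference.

Fe²⁺: group 8, so d-count = 8 − 2 = 6.
Octahedral high-spin t2g^4 e_g^2: CFSE = -0.4 × 15315 = -6126 cm⁻¹.
Tetrahedral e^3 t2^3 gives -0.6Δₜ = -0.6 × (4/9) × 15315 = -4084 cm⁻¹.
OSPE = -6126 − (-4084) = -2042 cm⁻¹.

-2042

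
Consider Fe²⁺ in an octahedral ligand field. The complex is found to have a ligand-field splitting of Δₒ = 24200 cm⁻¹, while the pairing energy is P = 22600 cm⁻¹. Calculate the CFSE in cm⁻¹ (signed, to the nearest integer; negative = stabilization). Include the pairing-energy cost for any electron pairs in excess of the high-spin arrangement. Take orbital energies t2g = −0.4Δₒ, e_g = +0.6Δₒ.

Fe sits in group 8; removing 2 electrons leaves Fe²⁺ with 8 − 2 = 6 d electrons.
Since Δₒ = 24200 cm⁻¹ > P = 22600 cm⁻¹, the complex adopts the low-spin configuration.
Configuration: t2g^6 e_g^0.
Orbital CFSE = -2.4Δₒ = -2.4 × 24200 = -58080 cm⁻¹.
Excess pairs vs high-spin: 3 − 1 = 2; pairing cost = +45200 cm⁻¹.
Net CFSE = -58080 + 45200 = -12880 cm⁻¹.

-12880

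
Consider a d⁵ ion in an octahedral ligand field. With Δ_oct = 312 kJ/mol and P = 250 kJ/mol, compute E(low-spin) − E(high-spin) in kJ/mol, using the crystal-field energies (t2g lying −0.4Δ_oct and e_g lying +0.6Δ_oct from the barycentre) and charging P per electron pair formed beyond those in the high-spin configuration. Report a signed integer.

High-spin: t2g^3 e_g^2, CFSE = 0.0Δ_oct = 0 kJ/mol.
For low-spin the configuration is t2g^5 e_g^0: orbital energy -2.0 × 312 = -624 kJ/mol, and 2 additional pairs relative to high-spin add 500 kJ/mol, giving -124 kJ/mol.
The difference is -124 − (0) = -124 kJ/mol, so low-spin lies lower.

-124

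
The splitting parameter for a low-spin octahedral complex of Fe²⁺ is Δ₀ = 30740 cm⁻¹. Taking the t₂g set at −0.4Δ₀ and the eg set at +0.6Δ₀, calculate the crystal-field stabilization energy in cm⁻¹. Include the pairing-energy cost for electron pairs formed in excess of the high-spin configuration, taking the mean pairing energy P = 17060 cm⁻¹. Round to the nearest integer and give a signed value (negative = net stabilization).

-39656

Fe sits in group 8; removing 2 electrons leaves Fe²⁺ with 8 − 2 = 6 d electrons.
Configuration: t₂g⁶ eg⁰.
Orbital CFSE = 6(-0.4) + 0(0.6) = -2.4Δ₀ = -2.4 × 30740 = -73776 cm⁻¹.
Pairing penalty: 3 pairs vs 1 in the high-spin reference → 2 extra × P = 34120 cm⁻¹.
Net CFSE = -73776 + 34120 = -39656 cm⁻¹.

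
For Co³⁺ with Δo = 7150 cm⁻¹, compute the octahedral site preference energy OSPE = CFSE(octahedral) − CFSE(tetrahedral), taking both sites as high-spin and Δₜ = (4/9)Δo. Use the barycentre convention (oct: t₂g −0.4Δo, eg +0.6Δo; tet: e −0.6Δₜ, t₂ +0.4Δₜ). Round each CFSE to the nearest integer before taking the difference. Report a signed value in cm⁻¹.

Group 9 minus oxidation state +3 gives a d⁶ configuration for Co³⁺.
Octahedral (high-spin): t₂g⁴ eg², CFSE = 4(−0.4) + 2(+0.6) = -0.4Δo = -0.4 × 7150 = -2860 cm⁻¹.
Tetrahedral: e³ t₂³, CFSE = 3(−0.6) + 3(+0.4) = -0.6Δₜ = -0.6 × (4/9) × 7150 = -1907 cm⁻¹.
OSPE = -2860 − (-1907) = -953 cm⁻¹.

-953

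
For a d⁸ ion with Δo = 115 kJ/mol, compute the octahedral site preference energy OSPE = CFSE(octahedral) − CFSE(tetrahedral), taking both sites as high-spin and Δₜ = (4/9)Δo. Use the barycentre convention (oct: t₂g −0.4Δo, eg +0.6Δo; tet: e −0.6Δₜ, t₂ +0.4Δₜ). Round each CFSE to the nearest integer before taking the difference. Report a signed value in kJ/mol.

In an octahedral site d⁸ (HS) is t₂g⁶ eg², giving CFSE(oct) = -1.2Δo = -138 kJ/mol.
Tetrahedral: e⁴ t₂⁴, CFSE = 4(−0.6) + 4(+0.4) = -0.8Δₜ = -0.8 × (4/9) × 115 = -41 kJ/mol.
OSPE = -138 − (-41) = -97 kJ/mol.

-97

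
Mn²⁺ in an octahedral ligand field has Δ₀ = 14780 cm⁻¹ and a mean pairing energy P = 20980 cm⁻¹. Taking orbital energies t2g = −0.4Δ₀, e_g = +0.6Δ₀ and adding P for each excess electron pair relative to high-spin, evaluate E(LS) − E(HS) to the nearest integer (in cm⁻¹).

12400

Mn sits in group 7; removing 2 electrons leaves Mn²⁺ with 7 − 2 = 5 d electrons.
High-spin: t2g^3 e_g^2, CFSE = 0.0Δ₀ = 0 cm⁻¹.
Low-spin: t2g^5 e_g^0, orbital CFSE = -2.0Δ₀ = -29560 cm⁻¹; plus 2 excess pairs × P = +41960 cm⁻¹; total 12400 cm⁻¹.
Thus E(LS) − E(HS) = 12400 cm⁻¹.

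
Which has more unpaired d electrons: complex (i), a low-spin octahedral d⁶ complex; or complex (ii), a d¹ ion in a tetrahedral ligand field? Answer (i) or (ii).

(ii)

(i): t₂g⁶ eg⁰ → 0 unpaired.
(ii): With tetrahedral geometry the complex is necessarily high-spin; e^1 t2^0 → 1 unpaired.
So (ii) has more unpaired electrons.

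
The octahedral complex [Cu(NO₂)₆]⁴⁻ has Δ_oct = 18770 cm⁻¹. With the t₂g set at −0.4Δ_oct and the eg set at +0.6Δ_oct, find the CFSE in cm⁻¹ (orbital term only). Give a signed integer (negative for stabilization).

-11262

Each NO₂⁻ contributes -1; 6 × (-1) = -6. With overall charge -4, Cu is in the +2 oxidation state.
Group 11 minus oxidation state +2 gives a d⁹ configuration for Cu²⁺.
Configuration: t₂g⁶ eg³.
The orbital stabilization is -0.6Δ_oct = -0.6 × 18770 = -11262 cm⁻¹.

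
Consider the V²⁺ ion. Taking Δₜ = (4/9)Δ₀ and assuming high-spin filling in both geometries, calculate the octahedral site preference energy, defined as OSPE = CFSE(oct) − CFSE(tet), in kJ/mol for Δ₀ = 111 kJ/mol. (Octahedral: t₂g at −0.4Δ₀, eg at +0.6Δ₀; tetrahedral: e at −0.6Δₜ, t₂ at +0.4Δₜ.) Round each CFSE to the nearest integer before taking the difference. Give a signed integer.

V²⁺: group 5, so d-count = 5 − 2 = 3.
Octahedral (high-spin): t2g^3 e_g^0, CFSE = 3(−0.4) + 0(+0.6) = -1.2Δ₀ = -1.2 × 111 = -133 kJ/mol.
Tetrahedral: e^2 t2^1, CFSE = 2(−0.6) + 1(+0.4) = -0.8Δₜ = -0.8 × (4/9) × 111 = -39 kJ/mol.
Subtracting, OSPE = -133 − (-39) = -94 kJ/mol.

-94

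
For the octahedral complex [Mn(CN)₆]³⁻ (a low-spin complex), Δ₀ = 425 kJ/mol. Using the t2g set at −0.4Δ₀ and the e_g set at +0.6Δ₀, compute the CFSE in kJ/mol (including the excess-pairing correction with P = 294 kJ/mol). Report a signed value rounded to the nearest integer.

-386

Each CN⁻ contributes -1; 6 × (-1) = -6. With overall charge -3, Mn is in the +3 oxidation state.
Group 7 minus oxidation state +3 gives a d⁴ configuration for Mn³⁺.
Electron filling gives t2g^4 e_g^0.
CFSE(orbital) = 4×(-0.4Δ₀) + 0×(0.6Δ₀) = -1.6Δ₀; with Δ₀ = 425 kJ/mol that is -680 kJ/mol.
Pairing penalty: 1 pair vs 0 in the high-spin reference → 1 extra × P = 294 kJ/mol.
Combining: -680 + 294 = -386 kJ/mol.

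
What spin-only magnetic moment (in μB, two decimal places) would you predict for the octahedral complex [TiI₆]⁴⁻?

Each I⁻ contributes -1; 6 × (-1) = -6. With overall charge -4, Ti is in the +2 oxidation state.
Ti²⁺: group 4, so d-count = 4 − 2 = 2.
Configuration: t₂g² eg⁰ → 2 unpaired electrons.
μ(spin-only) = √[2(2+2)] = √8 ≈ 2.83 μB.

2.83 μB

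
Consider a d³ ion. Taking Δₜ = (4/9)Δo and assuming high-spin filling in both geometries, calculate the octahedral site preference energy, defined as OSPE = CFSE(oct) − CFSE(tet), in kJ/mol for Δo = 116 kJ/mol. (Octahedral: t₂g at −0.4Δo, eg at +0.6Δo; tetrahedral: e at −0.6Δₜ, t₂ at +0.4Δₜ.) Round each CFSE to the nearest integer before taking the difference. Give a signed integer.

In an octahedral site d³ (HS) is t₂g³ eg⁰, giving CFSE(oct) = -1.2Δo = -139 kJ/mol.
In a tetrahedral site the filling is e² t₂¹: CFSE(tet) = -0.8Δₜ = -0.8 × (4/9)(116) = -41 kJ/mol.
OSPE = -139 − (-41) = -98 kJ/mol.

-98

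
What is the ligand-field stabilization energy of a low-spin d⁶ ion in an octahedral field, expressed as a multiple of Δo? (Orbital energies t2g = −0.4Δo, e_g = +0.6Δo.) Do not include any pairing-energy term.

Configuration: t2g^6 e_g^0.
CFSE = 6(-0.4Δo) + 0(0.6Δo) = -2.4Δo + 0.0Δo = -2.4Δo.

-2.4 Δo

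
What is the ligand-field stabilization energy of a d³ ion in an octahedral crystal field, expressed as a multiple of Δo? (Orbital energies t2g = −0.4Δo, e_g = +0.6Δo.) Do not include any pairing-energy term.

Configuration: t2g^3 e_g^0.
CFSE = 3(-0.4Δo) + 0(0.6Δo) = -1.2Δo + 0.0Δo = -1.2Δo.

-1.2 Δo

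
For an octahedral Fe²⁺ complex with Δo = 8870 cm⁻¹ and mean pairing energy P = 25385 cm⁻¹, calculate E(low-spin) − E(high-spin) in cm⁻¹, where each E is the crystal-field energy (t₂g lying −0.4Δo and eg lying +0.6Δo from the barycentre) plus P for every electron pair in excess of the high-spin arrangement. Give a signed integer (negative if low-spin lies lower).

33030

Fe²⁺: group 8, so d-count = 8 − 2 = 6.
High-spin d⁶ fills as t₂g⁴ eg² with CFSE 4(−0.4) + 2(+0.6) = -0.4Δo = -3548 cm⁻¹.
Low-spin: t₂g⁶ eg⁰, orbital CFSE = -2.4Δo = -21288 cm⁻¹; plus 2 excess pairs × P = +50770 cm⁻¹; total 29482 cm⁻¹.
Thus E(LS) − E(HS) = 33030 cm⁻¹.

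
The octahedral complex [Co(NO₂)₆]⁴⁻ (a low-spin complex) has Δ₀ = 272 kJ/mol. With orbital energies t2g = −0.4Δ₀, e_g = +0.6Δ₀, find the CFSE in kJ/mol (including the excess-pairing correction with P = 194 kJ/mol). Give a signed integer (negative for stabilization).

-296

Each NO₂⁻ contributes -1; 6 × (-1) = -6. With overall charge -4, Co is in the +2 oxidation state.
Co sits in group 9; removing 2 electrons leaves Co²⁺ with 9 − 2 = 7 d electrons.
The d⁷ electrons fill as t2g^6 e_g^1.
The orbital stabilization is -1.8Δ₀ = -1.8 × 272 = -490 kJ/mol.
Relative to high-spin t2g^5 e_g^2 (2 paired), the low-spin configuration has 1 additional pair, contributing +1 × 194 = +194 kJ/mol.
Combining: -490 + 194 = -296 kJ/mol.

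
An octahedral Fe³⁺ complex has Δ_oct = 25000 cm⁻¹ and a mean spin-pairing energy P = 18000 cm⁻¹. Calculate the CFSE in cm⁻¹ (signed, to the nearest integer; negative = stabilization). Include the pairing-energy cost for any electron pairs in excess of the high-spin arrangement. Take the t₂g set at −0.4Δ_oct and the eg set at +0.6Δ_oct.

Group 8 minus oxidation state +3 gives a d⁵ configuration for Fe³⁺.
Δ_oct > P, so pairing is preferred: the ground state is low-spin.
Configuration: t₂g⁵ eg⁰.
Orbital CFSE = -2.0Δ_oct = -2.0 × 25000 = -50000 cm⁻¹.
Excess pairs vs high-spin: 2 − 0 = 2; pairing cost = +36000 cm⁻¹.
Net CFSE = -50000 + 36000 = -14000 cm⁻¹.

-14000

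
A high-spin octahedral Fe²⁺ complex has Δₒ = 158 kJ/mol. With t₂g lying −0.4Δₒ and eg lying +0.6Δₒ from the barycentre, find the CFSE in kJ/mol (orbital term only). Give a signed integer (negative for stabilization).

-63

Fe sits in group 8; removing 2 electrons leaves Fe²⁺ with 8 − 2 = 6 d electrons.
Electron filling gives t₂g⁴ eg².
The orbital stabilization is -0.4Δₒ = -0.4 × 158 = -63 kJ/mol.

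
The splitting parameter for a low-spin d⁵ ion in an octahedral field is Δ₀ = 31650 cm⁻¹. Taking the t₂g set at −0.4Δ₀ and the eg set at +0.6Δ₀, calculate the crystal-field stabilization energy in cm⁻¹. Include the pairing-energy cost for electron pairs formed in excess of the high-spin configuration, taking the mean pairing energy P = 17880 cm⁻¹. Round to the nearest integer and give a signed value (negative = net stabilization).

Electron filling gives t₂g⁵ eg⁰.
Orbital CFSE = 5(-0.4) + 0(0.6) = -2.0Δ₀ = -2.0 × 31650 = -63300 cm⁻¹.
Relative to high-spin t₂g³ eg² (0 paired), the low-spin configuration has 2 additional pairs, contributing +2 × 17880 = +35760 cm⁻¹.
Combining: -63300 + 35760 = -27540 cm⁻¹.

-27540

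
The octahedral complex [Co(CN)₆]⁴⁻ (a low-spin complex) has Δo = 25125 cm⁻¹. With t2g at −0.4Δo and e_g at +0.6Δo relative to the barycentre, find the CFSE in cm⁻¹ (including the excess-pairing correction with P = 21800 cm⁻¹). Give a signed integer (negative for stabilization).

-23425

Each CN⁻ contributes -1; 6 × (-1) = -6. With overall charge -4, Co is in the +2 oxidation state.
Co is in group 9, so Co²⁺ is d⁷ (9 − 2 = 7).
Configuration: t2g^6 e_g^1.
CFSE(orbital) = 6×(-0.4Δo) + 1×(0.6Δo) = -1.8Δo; with Δo = 25125 cm⁻¹ that is -45225 cm⁻¹.
Relative to high-spin t2g^5 e_g^2 (2 paired), the low-spin configuration has 1 additional pair, contributing +1 × 21800 = +21800 cm⁻¹.
Combining: -45225 + 21800 = -23425 cm⁻¹.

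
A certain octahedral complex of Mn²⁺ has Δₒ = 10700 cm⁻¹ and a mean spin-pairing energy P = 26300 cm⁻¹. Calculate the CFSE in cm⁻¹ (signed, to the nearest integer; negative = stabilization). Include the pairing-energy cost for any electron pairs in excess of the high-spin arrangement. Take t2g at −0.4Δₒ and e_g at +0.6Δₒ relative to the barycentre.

0

Mn is in group 7, so Mn²⁺ is d⁵ (7 − 2 = 5).
Δₒ < P, so pairing is avoided: the ground state is high-spin.
Configuration: t2g^3 e_g^2.
Orbital CFSE = 0.0Δₒ = 0.0 × 10700 = 0 cm⁻¹.
High-spin has no excess pairs, so no pairing correction applies.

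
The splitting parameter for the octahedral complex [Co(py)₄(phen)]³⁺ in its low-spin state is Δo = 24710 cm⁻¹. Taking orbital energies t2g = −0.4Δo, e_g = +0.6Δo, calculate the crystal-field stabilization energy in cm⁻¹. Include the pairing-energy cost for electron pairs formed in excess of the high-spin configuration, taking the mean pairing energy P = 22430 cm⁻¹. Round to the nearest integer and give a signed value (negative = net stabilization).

Ligand charges: 4×(+0) from py and 1×(+0) from phen sum to +0; with overall charge +3, Co is +3.
Co³⁺: group 9, so d-count = 9 − 3 = 6.
The d⁶ electrons fill as t2g^6 e_g^0.
Orbital CFSE = 6(-0.4) + 0(0.6) = -2.4Δo = -2.4 × 24710 = -59304 cm⁻¹.
High-spin d⁶ would be t2g^4 e_g^2 with 1 pair; low-spin has 3, so 2 excess pairs cost +2P = +44860 cm⁻¹.
Overall CFSE = -59304 + 44860 = -14444 cm⁻¹.

-14444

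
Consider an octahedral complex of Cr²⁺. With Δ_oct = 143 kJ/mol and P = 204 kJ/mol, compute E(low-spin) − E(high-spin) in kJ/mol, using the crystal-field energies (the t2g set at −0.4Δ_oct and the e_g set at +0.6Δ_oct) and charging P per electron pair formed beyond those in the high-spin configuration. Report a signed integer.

61

Cr is in group 6, so Cr²⁺ is d⁴ (6 − 2 = 4).
High-spin d⁴ fills as t2g^3 e_g^1 with CFSE 3(−0.4) + 1(+0.6) = -0.6Δ_oct = -86 kJ/mol.
Low-spin: t2g^4 e_g^0, orbital CFSE = -1.6Δ_oct = -229 kJ/mol; plus 1 excess pair × P = +204 kJ/mol; total -25 kJ/mol.
E(LS) − E(HS) = -25 − (-86) = 61 kJ/mol.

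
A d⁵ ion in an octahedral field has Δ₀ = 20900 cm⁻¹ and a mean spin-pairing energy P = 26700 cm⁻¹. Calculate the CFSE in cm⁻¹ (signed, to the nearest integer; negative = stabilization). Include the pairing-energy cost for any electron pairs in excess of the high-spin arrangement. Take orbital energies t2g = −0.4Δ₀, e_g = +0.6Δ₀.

0

Since Δ₀ = 20900 cm⁻¹ < P = 26700 cm⁻¹, the complex adopts the high-spin configuration.
Filling d⁵ accordingly: t2g^3 e_g^2.
Orbital CFSE = 0.0Δ₀ = 0.0 × 20900 = 0 cm⁻¹.
High-spin has no excess pairs, so no pairing correction applies.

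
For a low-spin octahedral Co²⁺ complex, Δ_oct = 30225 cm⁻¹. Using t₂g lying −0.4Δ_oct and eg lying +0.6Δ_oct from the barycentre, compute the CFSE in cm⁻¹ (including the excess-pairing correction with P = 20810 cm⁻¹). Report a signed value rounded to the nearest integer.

Co is in group 9, so Co²⁺ is d⁷ (9 − 2 = 7).
The d⁷ electrons fill as t₂g⁶ eg¹.
The orbital stabilization is -1.8Δ_oct = -1.8 × 30225 = -54405 cm⁻¹.
High-spin d⁷ would be t₂g⁵ eg² with 2 pairs; low-spin has 3, so 1 excess pair costs +1P = +20810 cm⁻¹.
Combining: -54405 + 20810 = -33595 cm⁻¹.

-33595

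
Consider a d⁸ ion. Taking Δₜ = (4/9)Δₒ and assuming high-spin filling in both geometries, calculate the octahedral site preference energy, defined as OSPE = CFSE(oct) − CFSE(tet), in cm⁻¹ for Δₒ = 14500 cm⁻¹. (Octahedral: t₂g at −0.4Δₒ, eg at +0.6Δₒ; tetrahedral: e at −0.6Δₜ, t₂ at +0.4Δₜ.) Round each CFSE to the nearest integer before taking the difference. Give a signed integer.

Octahedral high-spin t2g^6 e_g^2: CFSE = -1.2 × 14500 = -17400 cm⁻¹.
Tetrahedral e^4 t2^4 gives -0.8Δₜ = -0.8 × (4/9) × 14500 = -5156 cm⁻¹.
Subtracting, OSPE = -17400 − (-5156) = -12244 cm⁻¹.

-12244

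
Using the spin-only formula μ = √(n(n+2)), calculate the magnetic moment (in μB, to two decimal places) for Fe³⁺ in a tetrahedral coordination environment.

Fe³⁺: group 8, so d-count = 8 − 3 = 5.
With tetrahedral geometry the complex is necessarily high-spin.
Configuration: e² t₂³ → 5 unpaired electrons.
μ(spin-only) = √[5(5+2)] = √35 ≈ 5.92 μB.

5.92 μB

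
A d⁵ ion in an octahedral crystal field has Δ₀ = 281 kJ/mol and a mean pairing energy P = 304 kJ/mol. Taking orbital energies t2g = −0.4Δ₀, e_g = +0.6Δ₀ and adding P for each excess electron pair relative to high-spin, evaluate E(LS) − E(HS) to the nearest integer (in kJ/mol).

46

In the high-spin limit (t2g^3 e_g^2) the orbital term is 0.0Δ₀ = 0 kJ/mol, with no excess pairing.
Low-spin t2g^5 e_g^0 gives -2.0Δ₀ = -562 kJ/mol, but forming 2 extra pairs costs 2P = 608 kJ/mol, so E(LS) = -562 + 608 = 46 kJ/mol.
E(LS) − E(HS) = 46 − (0) = 46 kJ/mol.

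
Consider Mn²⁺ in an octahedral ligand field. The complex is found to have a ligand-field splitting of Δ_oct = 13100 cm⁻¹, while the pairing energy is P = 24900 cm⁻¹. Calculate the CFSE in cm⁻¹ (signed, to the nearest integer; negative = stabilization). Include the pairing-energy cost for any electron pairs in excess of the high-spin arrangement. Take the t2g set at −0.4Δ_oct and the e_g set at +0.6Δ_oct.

Mn is in group 7, so Mn²⁺ is d⁵ (7 − 2 = 5).
Δ_oct < P, so pairing is avoided: the ground state is high-spin.
Filling d⁵ accordingly: t2g^3 e_g^2.
Orbital CFSE = 0.0Δ_oct = 0.0 × 13100 = 0 cm⁻¹.
High-spin has no excess pairs, so no pairing correction applies.

0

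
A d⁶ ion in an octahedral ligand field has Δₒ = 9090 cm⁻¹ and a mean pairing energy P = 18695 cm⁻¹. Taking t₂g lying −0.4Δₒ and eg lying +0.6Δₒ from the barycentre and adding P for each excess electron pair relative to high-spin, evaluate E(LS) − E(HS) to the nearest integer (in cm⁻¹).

19210

In the high-spin limit (t₂g⁴ eg²) the orbital term is -0.4Δₒ = -3636 cm⁻¹, with no excess pairing.
Low-spin: t₂g⁶ eg⁰, orbital CFSE = -2.4Δₒ = -21816 cm⁻¹; plus 2 excess pairs × P = +37390 cm⁻¹; total 15574 cm⁻¹.
Thus E(LS) − E(HS) = 19210 cm⁻¹.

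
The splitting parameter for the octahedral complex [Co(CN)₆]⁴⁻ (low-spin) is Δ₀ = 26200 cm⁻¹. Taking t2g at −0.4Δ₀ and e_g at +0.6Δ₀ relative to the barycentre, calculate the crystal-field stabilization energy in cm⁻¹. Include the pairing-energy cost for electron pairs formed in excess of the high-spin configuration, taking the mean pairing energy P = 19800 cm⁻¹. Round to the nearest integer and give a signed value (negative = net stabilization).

-27360

Each CN⁻ contributes -1; 6 × (-1) = -6. With overall charge -4, Co is in the +2 oxidation state.
Group 9 minus oxidation state +2 gives a d⁷ configuration for Co²⁺.
Electron filling gives t2g^6 e_g^1.
CFSE(orbital) = 6×(-0.4Δ₀) + 1×(0.6Δ₀) = -1.8Δ₀; with Δ₀ = 26200 cm⁻¹ that is -47160 cm⁻¹.
Relative to high-spin t2g^5 e_g^2 (2 paired), the low-spin configuration has 1 additional pair, contributing +1 × 19800 = +19800 cm⁻¹.
Combining: -47160 + 19800 = -27360 cm⁻¹.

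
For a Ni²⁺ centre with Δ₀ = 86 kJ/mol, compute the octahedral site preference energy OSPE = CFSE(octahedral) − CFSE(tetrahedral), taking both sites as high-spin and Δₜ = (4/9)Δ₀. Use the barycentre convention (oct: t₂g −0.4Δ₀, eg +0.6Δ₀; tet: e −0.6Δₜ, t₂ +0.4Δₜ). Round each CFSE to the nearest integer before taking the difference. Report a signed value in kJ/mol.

Ni²⁺: group 10, so d-count = 10 − 2 = 8.
Octahedral high-spin t₂g⁶ eg²: CFSE = -1.2 × 86 = -103 kJ/mol.
Tetrahedral e⁴ t₂⁴ gives -0.8Δₜ = -0.8 × (4/9) × 86 = -31 kJ/mol.
OSPE = CFSE(oct) − CFSE(tet) = -103 − (-31) = -72 kJ/mol.

-72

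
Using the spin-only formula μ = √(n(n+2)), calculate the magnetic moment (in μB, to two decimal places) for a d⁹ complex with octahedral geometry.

For octahedral d⁹ the high- and low-spin configurations coincide.
Configuration: t₂g⁶ eg³ → 1 unpaired electron.
μ(spin-only) = √[1(1+2)] = √3 ≈ 1.73 μB.

1.73 μB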